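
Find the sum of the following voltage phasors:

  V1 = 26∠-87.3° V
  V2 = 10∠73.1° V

Step 1 — Convert each phasor to rectangular form:
  V1 = 26·(cos(-87.3°) + j·sin(-87.3°)) = 1.225 - j25.97 V
  V2 = 10·(cos(73.1°) + j·sin(73.1°)) = 2.907 + j9.568 V
Step 2 — Sum components: V_total = 4.132 - j16.4 V.
Step 3 — Convert to polar: |V_total| = 16.92 V, ∠V_total = -75.9°.

V_total = 16.92∠-75.9° V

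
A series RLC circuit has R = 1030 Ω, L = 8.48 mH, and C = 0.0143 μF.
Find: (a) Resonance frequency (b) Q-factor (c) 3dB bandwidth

Step 1 — Resonance: ω₀ = 1/√(LC) = 1/√(0.00848·1.43e-08) = 9.081e+04 rad/s.
Step 2 — f₀ = ω₀/(2π) = 1.445e+04 Hz.
Step 3 — Series Q: Q = ω₀L/R = 9.081e+04·0.00848/1030 = 0.7476.
Step 4 — Bandwidth: Δω = ω₀/Q = 1.215e+05 rad/s; BW = Δω/(2π) = 1.933e+04 Hz.

(a) f₀ = 1.445e+04 Hz  (b) Q = 0.7476  (c) BW = 1.933e+04 Hz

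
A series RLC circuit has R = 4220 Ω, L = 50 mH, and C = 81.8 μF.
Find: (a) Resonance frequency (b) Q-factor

Step 1 — Resonance condition Im(Z)=0 gives ω₀ = 1/√(LC).
Step 2 — ω₀ = 1/√(0.05·8.18e-05) = 494.5 rad/s.
Step 3 — f₀ = ω₀/(2π) = 78.7 Hz.
Step 4 — Series Q: Q = ω₀L/R = 494.5·0.05/4220 = 0.005859.

(a) f₀ = 78.7 Hz  (b) Q = 0.005859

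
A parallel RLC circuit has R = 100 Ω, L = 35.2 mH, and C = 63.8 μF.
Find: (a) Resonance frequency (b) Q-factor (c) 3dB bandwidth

Step 1 — Resonance: ω₀ = 1/√(LC) = 1/√(0.0352·6.38e-05) = 667.3 rad/s.
Step 2 — f₀ = ω₀/(2π) = 106.2 Hz.
Step 3 — Parallel Q: Q = R/(ω₀L) = 100/(667.3·0.0352) = 4.257.
Step 4 — Bandwidth: Δω = ω₀/Q = 156.7 rad/s; BW = Δω/(2π) = 24.95 Hz.

(a) f₀ = 106.2 Hz  (b) Q = 4.257  (c) BW = 24.95 Hz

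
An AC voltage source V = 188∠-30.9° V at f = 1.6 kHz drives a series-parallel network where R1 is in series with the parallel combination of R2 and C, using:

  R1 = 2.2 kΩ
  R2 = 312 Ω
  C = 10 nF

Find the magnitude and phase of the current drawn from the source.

Step 1 — Angular frequency: ω = 2π·f = 2π·1600 = 1.005e+04 rad/s.
Step 2 — Component impedances:
  R1: Z = R = 2200 Ω
  R2: Z = R = 312 Ω
  C: Z = 1/(jωC) = -j/(ω·C) = 0 - j9947 Ω
Step 3 — Parallel branch: R2 || C = 1/(1/R2 + 1/C) = 311.7 - j9.776 Ω.
Step 4 — Series with R1: Z_total = R1 + (R2 || C) = 2512 - j9.776 Ω = 2512∠-0.2° Ω.
Step 5 — Source phasor: V = 188∠-30.9° V = 161.3 - j96.55 V.
Step 6 — Ohm's law: I = V / Z_total = (161.3 - j96.55) / (2512 - j9.776) = 0.06437 - j0.03819 A.
Step 7 — Convert to polar: |I| = 0.07485 A, ∠I = -30.7°.

I = 0.07485∠-30.7° A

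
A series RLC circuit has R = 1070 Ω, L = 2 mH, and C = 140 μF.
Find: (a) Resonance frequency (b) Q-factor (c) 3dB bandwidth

Step 1 — Resonance: ω₀ = 1/√(LC) = 1/√(0.002·0.00014) = 1890 rad/s.
Step 2 — f₀ = ω₀/(2π) = 300.8 Hz.
Step 3 — Series Q: Q = ω₀L/R = 1890·0.002/1070 = 0.003532.
Step 4 — Bandwidth: Δω = ω₀/Q = 5.35e+05 rad/s; BW = Δω/(2π) = 8.515e+04 Hz.

(a) f₀ = 300.8 Hz  (b) Q = 0.003532  (c) BW = 8.515e+04 Hz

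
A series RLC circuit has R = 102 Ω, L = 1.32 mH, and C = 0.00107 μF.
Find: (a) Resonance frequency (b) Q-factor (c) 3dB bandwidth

Step 1 — Resonance condition Im(Z)=0 gives ω₀ = 1/√(LC).
Step 2 — ω₀ = 1/√(0.00132·1.07e-09) = 8.414e+05 rad/s.
Step 3 — f₀ = ω₀/(2π) = 1.339e+05 Hz.
Step 4 — Series Q: Q = ω₀L/R = 8.414e+05·0.00132/102 = 10.89.
Step 5 — 3dB bandwidth: Δω = ω₀/Q = 7.727e+04 rad/s; BW = Δω/(2π) = 1.23e+04 Hz.

(a) f₀ = 1.339e+05 Hz  (b) Q = 10.89  (c) BW = 1.23e+04 Hz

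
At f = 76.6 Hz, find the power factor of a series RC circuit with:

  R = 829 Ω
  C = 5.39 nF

Step 1 — Angular frequency: ω = 2π·f = 2π·76.6 = 481.3 rad/s.
Step 2 — Component impedances:
  R: Z = R = 829 Ω
  C: Z = 1/(jωC) = -j/(ω·C) = 0 - j3.855e+05 Ω
Step 3 — Series combination: Z_total = R + C = 829 - j3.855e+05 Ω = 3.855e+05∠-89.9° Ω.
Step 4 — Power factor: PF = cos(φ) = Re(Z)/|Z| = 829/3.8548e+05 = 0.002151.
Step 5 — Type: Im(Z) = -3.855e+05 ⇒ leading (phase φ = -89.9°).

PF = 0.002151 (leading, φ = -89.9°)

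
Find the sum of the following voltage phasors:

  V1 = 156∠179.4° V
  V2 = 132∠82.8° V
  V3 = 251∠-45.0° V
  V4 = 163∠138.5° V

Step 1 — Convert each phasor to rectangular form:
  V1 = 156·(cos(179.4°) + j·sin(179.4°)) = -156 + j1.634 V
  V2 = 132·(cos(82.8°) + j·sin(82.8°)) = 16.54 + j131 V
  V3 = 251·(cos(-45.0°) + j·sin(-45.0°)) = 177.5 - j177.5 V
  V4 = 163·(cos(138.5°) + j·sin(138.5°)) = -122.1 + j108 V
Step 2 — Sum components: V_total = -84.04 + j63.12 V.
Step 3 — Convert to polar: |V_total| = 105.1 V, ∠V_total = 143.1°.

V_total = 105.1∠143.1° V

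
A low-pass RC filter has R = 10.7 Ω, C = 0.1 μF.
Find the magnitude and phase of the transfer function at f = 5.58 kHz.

Step 1 — Angular frequency: ω = 2π·5580 = 3.506e+04 rad/s.
Step 2 — Transfer function: H(jω) = 1/(1 + jωRC).
Step 3 — Denominator: 1 + jωRC = 1 + j·3.506e+04·10.7·1e-07 = 1 + j0.03751.
Step 4 — H = 0.9986 - j0.03746.
Step 5 — Magnitude: |H| = 0.9993 (-0.0 dB); phase: φ = -2.1°.

|H| = 0.9993 (-0.0 dB), φ = -2.1°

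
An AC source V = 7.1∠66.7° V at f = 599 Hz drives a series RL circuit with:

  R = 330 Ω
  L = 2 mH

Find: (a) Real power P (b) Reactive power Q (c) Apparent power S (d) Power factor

Step 1 — Angular frequency: ω = 2π·f = 2π·599 = 3764 rad/s.
Step 2 — Component impedances:
  R: Z = R = 330 Ω
  L: Z = jωL = j·3764·0.002 = 0 + j7.527 Ω
Step 3 — Series combination: Z_total = R + L = 330 + j7.527 Ω = 330.1∠1.3° Ω.
Step 4 — Source phasor: V = 7.1∠66.7° V = 2.808 + j6.521 V.
Step 5 — Current: I = V / Z = 0.008956 + j0.01956 A = 0.02151∠65.4° A.
Step 6 — Complex power: S = V·I* = 0.1527 + j0.003483 VA.
Step 7 — Real power: P = Re(S) = 0.1527 W.
Step 8 — Reactive power: Q = Im(S) = 0.003483 VAR.
Step 9 — Apparent power: |S| = 0.1527 VA.
Step 10 — Power factor: PF = P/|S| = 0.9997 (lagging).

(a) P = 0.1527 W  (b) Q = 0.003483 VAR  (c) S = 0.1527 VA  (d) PF = 0.9997 (lagging)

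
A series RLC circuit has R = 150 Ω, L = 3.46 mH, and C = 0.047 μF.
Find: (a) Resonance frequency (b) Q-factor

Step 1 — Resonance condition Im(Z)=0 gives ω₀ = 1/√(LC).
Step 2 — ω₀ = 1/√(0.00346·4.7e-08) = 7.842e+04 rad/s.
Step 3 — f₀ = ω₀/(2π) = 1.248e+04 Hz.
Step 4 — Series Q: Q = ω₀L/R = 7.842e+04·0.00346/150 = 1.809.

(a) f₀ = 1.248e+04 Hz  (b) Q = 1.809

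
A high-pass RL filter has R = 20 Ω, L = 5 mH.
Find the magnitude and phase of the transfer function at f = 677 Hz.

Step 1 — Angular frequency: ω = 2π·677 = 4254 rad/s.
Step 2 — Transfer function: H(jω) = jωL/(R + jωL).
Step 3 — Numerator jωL = j·21.27; denominator R + jωL = 20 + j21.27.
Step 4 — H = 0.5307 + j0.4991.
Step 5 — Magnitude: |H| = 0.7285 (-2.8 dB); phase: φ = 43.2°.

|H| = 0.7285 (-2.8 dB), φ = 43.2°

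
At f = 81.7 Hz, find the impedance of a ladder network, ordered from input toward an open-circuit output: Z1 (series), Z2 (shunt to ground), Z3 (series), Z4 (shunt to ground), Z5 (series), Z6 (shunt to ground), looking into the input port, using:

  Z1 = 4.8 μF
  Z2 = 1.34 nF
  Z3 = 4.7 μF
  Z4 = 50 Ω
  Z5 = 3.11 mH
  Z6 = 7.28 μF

Step 1 — Angular frequency: ω = 2π·f = 2π·81.7 = 513.3 rad/s.
Step 2 — Component impedances:
  Z1: Z = 1/(jωC) = -j/(ω·C) = 0 - j405.8 Ω
  Z2: Z = 1/(jωC) = -j/(ω·C) = 0 - j1.454e+06 Ω
  Z3: Z = 1/(jωC) = -j/(ω·C) = 0 - j414.5 Ω
  Z4: Z = R = 50 Ω
  Z5: Z = jωL = j·513.3·0.00311 = 0 + j1.596 Ω
  Z6: Z = 1/(jωC) = -j/(ω·C) = 0 - j267.6 Ω
Step 3 — Ladder network (open output): work backward from the far end, alternating series and parallel combinations. Z_in = 48.27 - j829.3 Ω = 830.7∠-86.7° Ω.

Z = 48.27 - j829.3 Ω = 830.7∠-86.7° Ω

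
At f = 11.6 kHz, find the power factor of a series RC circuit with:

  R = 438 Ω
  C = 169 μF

Step 1 — Angular frequency: ω = 2π·f = 2π·1.16e+04 = 7.288e+04 rad/s.
Step 2 — Component impedances:
  R: Z = R = 438 Ω
  C: Z = 1/(jωC) = -j/(ω·C) = 0 - j0.08118 Ω
Step 3 — Series combination: Z_total = R + C = 438 - j0.08118 Ω = 438∠-0.0° Ω.
Step 4 — Power factor: PF = cos(φ) = Re(Z)/|Z| = 438/438 = 1.
Step 5 — Type: Im(Z) = -0.08118 ⇒ leading (phase φ = -0.0°).

PF = 1 (leading, φ = -0.0°)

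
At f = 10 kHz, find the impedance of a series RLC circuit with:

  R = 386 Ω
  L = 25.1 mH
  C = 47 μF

Step 1 — Angular frequency: ω = 2π·f = 2π·1e+04 = 6.283e+04 rad/s.
Step 2 — Component impedances:
  R: Z = R = 386 Ω
  L: Z = jωL = j·6.283e+04·0.0251 = 0 + j1577 Ω
  C: Z = 1/(jωC) = -j/(ω·C) = 0 - j0.3386 Ω
Step 3 — Series combination: Z_total = R + L + C = 386 + j1577 Ω = 1623∠76.2° Ω.

Z = 386 + j1577 Ω = 1623∠76.2° Ω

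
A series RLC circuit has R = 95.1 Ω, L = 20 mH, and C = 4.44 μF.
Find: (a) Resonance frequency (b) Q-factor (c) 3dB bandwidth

Step 1 — Resonance: ω₀ = 1/√(LC) = 1/√(0.02·4.44e-06) = 3356 rad/s.
Step 2 — f₀ = ω₀/(2π) = 534.1 Hz.
Step 3 — Series Q: Q = ω₀L/R = 3356·0.02/95.1 = 0.7057.
Step 4 — Bandwidth: Δω = ω₀/Q = 4755 rad/s; BW = Δω/(2π) = 756.8 Hz.

(a) f₀ = 534.1 Hz  (b) Q = 0.7057  (c) BW = 756.8 Hz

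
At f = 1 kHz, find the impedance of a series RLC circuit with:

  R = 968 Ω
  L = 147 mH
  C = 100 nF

Step 1 — Angular frequency: ω = 2π·f = 2π·1000 = 6283 rad/s.
Step 2 — Component impedances:
  R: Z = R = 968 Ω
  L: Z = jωL = j·6283·0.147 = 0 + j923.6 Ω
  C: Z = 1/(jωC) = -j/(ω·C) = 0 - j1592 Ω
Step 3 — Series combination: Z_total = R + L + C = 968 - j667.9 Ω = 1176∠-34.6° Ω.

Z = 968 - j667.9 Ω = 1176∠-34.6° Ω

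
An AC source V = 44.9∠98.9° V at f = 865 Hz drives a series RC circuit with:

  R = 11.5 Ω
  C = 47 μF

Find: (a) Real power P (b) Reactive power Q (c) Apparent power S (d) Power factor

Step 1 — Angular frequency: ω = 2π·f = 2π·865 = 5435 rad/s.
Step 2 — Component impedances:
  R: Z = R = 11.5 Ω
  C: Z = 1/(jωC) = -j/(ω·C) = 0 - j3.915 Ω
Step 3 — Series combination: Z_total = R + C = 11.5 - j3.915 Ω = 12.15∠-18.8° Ω.
Step 4 — Source phasor: V = 44.9∠98.9° V = -6.946 + j44.36 V.
Step 5 — Current: I = V / Z = -1.718 + j3.272 A = 3.696∠117.7° A.
Step 6 — Complex power: S = V·I* = 157.1 - j53.48 VA.
Step 7 — Real power: P = Re(S) = 157.1 W.
Step 8 — Reactive power: Q = Im(S) = -53.48 VAR.
Step 9 — Apparent power: |S| = 166 VA.
Step 10 — Power factor: PF = P/|S| = 0.9467 (leading).

(a) P = 157.1 W  (b) Q = -53.48 VAR  (c) S = 166 VA  (d) PF = 0.9467 (leading)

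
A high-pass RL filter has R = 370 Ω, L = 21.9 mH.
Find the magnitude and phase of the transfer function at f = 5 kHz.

Step 1 — Angular frequency: ω = 2π·5000 = 3.142e+04 rad/s.
Step 2 — Transfer function: H(jω) = jωL/(R + jωL).
Step 3 — Numerator jωL = j·688; denominator R + jωL = 370 + j688.
Step 4 — H = 0.7757 + j0.4171.
Step 5 — Magnitude: |H| = 0.8807 (-1.1 dB); phase: φ = 28.3°.

|H| = 0.8807 (-1.1 dB), φ = 28.3°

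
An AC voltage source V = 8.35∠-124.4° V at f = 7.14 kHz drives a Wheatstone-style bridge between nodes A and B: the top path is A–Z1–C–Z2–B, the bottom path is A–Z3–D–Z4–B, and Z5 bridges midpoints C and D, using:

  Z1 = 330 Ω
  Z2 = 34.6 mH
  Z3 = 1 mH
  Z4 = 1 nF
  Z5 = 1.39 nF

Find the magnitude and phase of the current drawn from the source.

Step 1 — Angular frequency: ω = 2π·f = 2π·7140 = 4.486e+04 rad/s.
Step 2 — Component impedances:
  Z1: Z = R = 330 Ω
  Z2: Z = jωL = j·4.486e+04·0.0346 = 0 + j1552 Ω
  Z3: Z = jωL = j·4.486e+04·0.001 = 0 + j44.86 Ω
  Z4: Z = 1/(jωC) = -j/(ω·C) = 0 - j2.229e+04 Ω
  Z5: Z = 1/(jωC) = -j/(ω·C) = 0 - j1.604e+04 Ω
Step 3 — Bridge requires nodal analysis (the Z5 bridge couples midpoints C and D, so the two paths cannot be reduced to a simple series/parallel combination). Setting node B to ground and injecting 1 A at node A, the 3-node admittance system at A, C, D solves to V_A = Z_AB = 381 + j1655 Ω = 1698∠77.0° Ω.
Step 4 — Source phasor: V = 8.35∠-124.4° V = -4.717 - j6.89 V.
Step 5 — Ohm's law: I = V / Z_total = (-4.717 - j6.89) / (381 + j1655) = -0.004578 + j0.001797 A.
Step 6 — Convert to polar: |I| = 0.004918 A, ∠I = 158.6°.

I = 0.004918∠158.6° A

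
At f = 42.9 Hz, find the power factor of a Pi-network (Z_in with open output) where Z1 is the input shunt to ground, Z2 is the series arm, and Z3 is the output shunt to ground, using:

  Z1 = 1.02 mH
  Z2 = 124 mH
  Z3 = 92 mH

Step 1 — Angular frequency: ω = 2π·f = 2π·42.9 = 269.5 rad/s.
Step 2 — Component impedances:
  Z1: Z = jωL = j·269.5·0.00102 = 0 + j0.2749 Ω
  Z2: Z = jωL = j·269.5·0.124 = 0 + j33.42 Ω
  Z3: Z = jωL = j·269.5·0.092 = 0 + j24.8 Ω
Step 3 — With open output, the series arm Z2 and the output shunt Z3 appear in series to ground: Z2 + Z3 = 0 + j58.22 Ω.
Step 4 — Parallel with input shunt Z1: Z_in = Z1 || (Z2 + Z3) = 0 + j0.2736 Ω = 0.2736∠90.0° Ω.
Step 5 — Power factor: PF = cos(φ) = Re(Z)/|Z| = -0/0.2736 = -0.
Step 6 — Type: Im(Z) = 0.2736 ⇒ lagging (phase φ = 90.0°).

PF = -0 (lagging, φ = 90.0°)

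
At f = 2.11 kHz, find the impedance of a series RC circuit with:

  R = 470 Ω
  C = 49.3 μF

Step 1 — Angular frequency: ω = 2π·f = 2π·2110 = 1.326e+04 rad/s.
Step 2 — Component impedances:
  R: Z = R = 470 Ω
  C: Z = 1/(jωC) = -j/(ω·C) = 0 - j1.53 Ω
Step 3 — Series combination: Z_total = R + C = 470 - j1.53 Ω = 470∠-0.2° Ω.

Z = 470 - j1.53 Ω = 470∠-0.2° Ω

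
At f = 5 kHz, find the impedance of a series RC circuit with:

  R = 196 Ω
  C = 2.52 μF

Step 1 — Angular frequency: ω = 2π·f = 2π·5000 = 3.142e+04 rad/s.
Step 2 — Component impedances:
  R: Z = R = 196 Ω
  C: Z = 1/(jωC) = -j/(ω·C) = 0 - j12.63 Ω
Step 3 — Series combination: Z_total = R + C = 196 - j12.63 Ω = 196.4∠-3.7° Ω.

Z = 196 - j12.63 Ω = 196.4∠-3.7° Ω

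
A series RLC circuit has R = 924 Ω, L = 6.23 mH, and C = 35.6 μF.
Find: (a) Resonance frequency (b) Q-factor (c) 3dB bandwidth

Step 1 — Resonance condition Im(Z)=0 gives ω₀ = 1/√(LC).
Step 2 — ω₀ = 1/√(0.00623·3.56e-05) = 2123 rad/s.
Step 3 — f₀ = ω₀/(2π) = 337.9 Hz.
Step 4 — Series Q: Q = ω₀L/R = 2123·0.00623/924 = 0.01432.
Step 5 — 3dB bandwidth: Δω = ω₀/Q = 1.483e+05 rad/s; BW = Δω/(2π) = 2.361e+04 Hz.

(a) f₀ = 337.9 Hz  (b) Q = 0.01432  (c) BW = 2.361e+04 Hz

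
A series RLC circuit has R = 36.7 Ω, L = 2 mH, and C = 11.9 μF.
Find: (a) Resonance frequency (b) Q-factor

Step 1 — Resonance condition Im(Z)=0 gives ω₀ = 1/√(LC).
Step 2 — ω₀ = 1/√(0.002·1.19e-05) = 6482 rad/s.
Step 3 — f₀ = ω₀/(2π) = 1032 Hz.
Step 4 — Series Q: Q = ω₀L/R = 6482·0.002/36.7 = 0.3532.

(a) f₀ = 1032 Hz  (b) Q = 0.3532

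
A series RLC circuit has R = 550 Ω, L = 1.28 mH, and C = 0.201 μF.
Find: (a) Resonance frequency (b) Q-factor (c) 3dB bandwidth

Step 1 — Resonance condition Im(Z)=0 gives ω₀ = 1/√(LC).
Step 2 — ω₀ = 1/√(0.00128·2.01e-07) = 6.234e+04 rad/s.
Step 3 — f₀ = ω₀/(2π) = 9922 Hz.
Step 4 — Series Q: Q = ω₀L/R = 6.234e+04·0.00128/550 = 0.1451.
Step 5 — 3dB bandwidth: Δω = ω₀/Q = 4.297e+05 rad/s; BW = Δω/(2π) = 6.839e+04 Hz.

(a) f₀ = 9922 Hz  (b) Q = 0.1451  (c) BW = 6.839e+04 Hz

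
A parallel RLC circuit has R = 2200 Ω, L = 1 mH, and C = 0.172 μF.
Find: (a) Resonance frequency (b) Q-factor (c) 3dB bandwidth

Step 1 — Resonance: ω₀ = 1/√(LC) = 1/√(0.001·1.72e-07) = 7.625e+04 rad/s.
Step 2 — f₀ = ω₀/(2π) = 1.214e+04 Hz.
Step 3 — Parallel Q: Q = R/(ω₀L) = 2200/(7.625e+04·0.001) = 28.85.
Step 4 — Bandwidth: Δω = ω₀/Q = 2643 rad/s; BW = Δω/(2π) = 420.6 Hz.

(a) f₀ = 1.214e+04 Hz  (b) Q = 28.85  (c) BW = 420.6 Hz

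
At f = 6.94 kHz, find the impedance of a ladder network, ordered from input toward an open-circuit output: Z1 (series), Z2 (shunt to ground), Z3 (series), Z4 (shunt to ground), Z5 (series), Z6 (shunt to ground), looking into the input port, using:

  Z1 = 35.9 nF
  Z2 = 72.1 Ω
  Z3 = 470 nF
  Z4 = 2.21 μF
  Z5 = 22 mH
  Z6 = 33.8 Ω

Step 1 — Angular frequency: ω = 2π·f = 2π·6940 = 4.361e+04 rad/s.
Step 2 — Component impedances:
  Z1: Z = 1/(jωC) = -j/(ω·C) = 0 - j638.8 Ω
  Z2: Z = R = 72.1 Ω
  Z3: Z = 1/(jωC) = -j/(ω·C) = 0 - j48.79 Ω
  Z4: Z = 1/(jωC) = -j/(ω·C) = 0 - j10.38 Ω
  Z5: Z = jωL = j·4.361e+04·0.022 = 0 + j959.3 Ω
  Z6: Z = R = 33.8 Ω
Step 3 — Ladder network (open output): work backward from the far end, alternating series and parallel combinations. Z_in = 29.08 - j674.2 Ω = 674.8∠-87.5° Ω.

Z = 29.08 - j674.2 Ω = 674.8∠-87.5° Ω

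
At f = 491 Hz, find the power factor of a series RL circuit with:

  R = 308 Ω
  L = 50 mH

Step 1 — Angular frequency: ω = 2π·f = 2π·491 = 3085 rad/s.
Step 2 — Component impedances:
  R: Z = R = 308 Ω
  L: Z = jωL = j·3085·0.05 = 0 + j154.3 Ω
Step 3 — Series combination: Z_total = R + L = 308 + j154.3 Ω = 344.5∠26.6° Ω.
Step 4 — Power factor: PF = cos(φ) = Re(Z)/|Z| = 308/344.47 = 0.8941.
Step 5 — Type: Im(Z) = 154.3 ⇒ lagging (phase φ = 26.6°).

PF = 0.8941 (lagging, φ = 26.6°)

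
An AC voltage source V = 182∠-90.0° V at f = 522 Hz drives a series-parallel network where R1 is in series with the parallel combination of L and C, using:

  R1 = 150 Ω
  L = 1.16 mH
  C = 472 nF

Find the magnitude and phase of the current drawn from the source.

Step 1 — Angular frequency: ω = 2π·f = 2π·522 = 3280 rad/s.
Step 2 — Component impedances:
  R1: Z = R = 150 Ω
  L: Z = jωL = j·3280·0.00116 = 0 + j3.805 Ω
  C: Z = 1/(jωC) = -j/(ω·C) = 0 - j646 Ω
Step 3 — Parallel branch: L || C = 1/(1/L + 1/C) = 0 + j3.827 Ω.
Step 4 — Series with R1: Z_total = R1 + (L || C) = 150 + j3.827 Ω = 150∠1.5° Ω.
Step 5 — Source phasor: V = 182∠-90.0° V = 0 - j182 V.
Step 6 — Ohm's law: I = V / Z_total = (0 - j182) / (150 + j3.827) = -0.03094 - j1.213 A.
Step 7 — Convert to polar: |I| = 1.213 A, ∠I = -91.5°.

I = 1.213∠-91.5° A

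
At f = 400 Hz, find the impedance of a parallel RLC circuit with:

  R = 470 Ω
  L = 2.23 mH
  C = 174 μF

Step 1 — Angular frequency: ω = 2π·f = 2π·400 = 2513 rad/s.
Step 2 — Component impedances:
  R: Z = R = 470 Ω
  L: Z = jωL = j·2513·0.00223 = 0 + j5.605 Ω
  C: Z = 1/(jωC) = -j/(ω·C) = 0 - j2.287 Ω
Step 3 — Parallel combination: 1/Z_total = 1/R + 1/L + 1/C; Z_total = 0.03174 - j3.862 Ω = 3.863∠-89.5° Ω.

Z = 0.03174 - j3.862 Ω = 3.863∠-89.5° Ω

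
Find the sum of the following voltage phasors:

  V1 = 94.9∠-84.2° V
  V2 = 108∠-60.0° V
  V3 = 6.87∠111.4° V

Step 1 — Convert each phasor to rectangular form:
  V1 = 94.9·(cos(-84.2°) + j·sin(-84.2°)) = 9.59 - j94.41 V
  V2 = 108·(cos(-60.0°) + j·sin(-60.0°)) = 54 - j93.53 V
  V3 = 6.87·(cos(111.4°) + j·sin(111.4°)) = -2.507 + j6.396 V
Step 2 — Sum components: V_total = 61.08 - j181.5 V.
Step 3 — Convert to polar: |V_total| = 191.5 V, ∠V_total = -71.4°.

V_total = 191.5∠-71.4° V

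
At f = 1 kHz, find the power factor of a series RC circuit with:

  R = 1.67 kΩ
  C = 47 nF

Step 1 — Angular frequency: ω = 2π·f = 2π·1000 = 6283 rad/s.
Step 2 — Component impedances:
  R: Z = R = 1670 Ω
  C: Z = 1/(jωC) = -j/(ω·C) = 0 - j3386 Ω
Step 3 — Series combination: Z_total = R + C = 1670 - j3386 Ω = 3776∠-63.7° Ω.
Step 4 — Power factor: PF = cos(φ) = Re(Z)/|Z| = 1670/3776 = 0.4423.
Step 5 — Type: Im(Z) = -3386 ⇒ leading (phase φ = -63.7°).

PF = 0.4423 (leading, φ = -63.7°)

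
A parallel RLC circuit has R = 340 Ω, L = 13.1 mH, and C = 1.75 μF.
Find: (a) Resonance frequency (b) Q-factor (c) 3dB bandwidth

Step 1 — Resonance: ω₀ = 1/√(LC) = 1/√(0.0131·1.75e-06) = 6605 rad/s.
Step 2 — f₀ = ω₀/(2π) = 1051 Hz.
Step 3 — Parallel Q: Q = R/(ω₀L) = 340/(6605·0.0131) = 3.93.
Step 4 — Bandwidth: Δω = ω₀/Q = 1681 rad/s; BW = Δω/(2π) = 267.5 Hz.

(a) f₀ = 1051 Hz  (b) Q = 3.93  (c) BW = 267.5 Hz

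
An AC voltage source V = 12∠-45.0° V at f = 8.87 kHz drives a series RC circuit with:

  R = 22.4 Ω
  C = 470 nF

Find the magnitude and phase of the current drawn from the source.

Step 1 — Angular frequency: ω = 2π·f = 2π·8870 = 5.573e+04 rad/s.
Step 2 — Component impedances:
  R: Z = R = 22.4 Ω
  C: Z = 1/(jωC) = -j/(ω·C) = 0 - j38.18 Ω
Step 3 — Series combination: Z_total = R + C = 22.4 - j38.18 Ω = 44.26∠-59.6° Ω.
Step 4 — Source phasor: V = 12∠-45.0° V = 8.485 - j8.485 V.
Step 5 — Ohm's law: I = V / Z_total = (8.485 - j8.485) / (22.4 - j38.18) = 0.2624 + j0.06833 A.
Step 6 — Convert to polar: |I| = 0.2711 A, ∠I = 14.6°.

I = 0.2711∠14.6° A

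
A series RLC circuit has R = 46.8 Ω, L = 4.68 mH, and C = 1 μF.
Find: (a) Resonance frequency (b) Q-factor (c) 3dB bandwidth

Step 1 — Resonance: ω₀ = 1/√(LC) = 1/√(0.00468·1e-06) = 1.462e+04 rad/s.
Step 2 — f₀ = ω₀/(2π) = 2326 Hz.
Step 3 — Series Q: Q = ω₀L/R = 1.462e+04·0.00468/46.8 = 1.462.
Step 4 — Bandwidth: Δω = ω₀/Q = 1e+04 rad/s; BW = Δω/(2π) = 1592 Hz.

(a) f₀ = 2326 Hz  (b) Q = 1.462  (c) BW = 1592 Hz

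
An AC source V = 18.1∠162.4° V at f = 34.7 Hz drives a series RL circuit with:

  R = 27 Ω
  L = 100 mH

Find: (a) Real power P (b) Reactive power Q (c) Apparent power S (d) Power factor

Step 1 — Angular frequency: ω = 2π·f = 2π·34.7 = 218 rad/s.
Step 2 — Component impedances:
  R: Z = R = 27 Ω
  L: Z = jωL = j·218·0.1 = 0 + j21.8 Ω
Step 3 — Series combination: Z_total = R + L = 27 + j21.8 Ω = 34.7∠38.9° Ω.
Step 4 — Source phasor: V = 18.1∠162.4° V = -17.25 + j5.473 V.
Step 5 — Current: I = V / Z = -0.2877 + j0.435 A = 0.5216∠123.5° A.
Step 6 — Complex power: S = V·I* = 7.345 + j5.931 VA.
Step 7 — Real power: P = Re(S) = 7.345 W.
Step 8 — Reactive power: Q = Im(S) = 5.931 VAR.
Step 9 — Apparent power: |S| = 9.44 VA.
Step 10 — Power factor: PF = P/|S| = 0.778 (lagging).

(a) P = 7.345 W  (b) Q = 5.931 VAR  (c) S = 9.44 VA  (d) PF = 0.778 (lagging)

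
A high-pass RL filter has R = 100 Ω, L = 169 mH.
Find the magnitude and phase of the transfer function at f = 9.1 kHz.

Step 1 — Angular frequency: ω = 2π·9100 = 5.718e+04 rad/s.
Step 2 — Transfer function: H(jω) = jωL/(R + jωL).
Step 3 — Numerator jωL = j·9663; denominator R + jωL = 100 + j9663.
Step 4 — H = 0.9999 + j0.01035.
Step 5 — Magnitude: |H| = 0.9999 (-0.0 dB); phase: φ = 0.6°.

|H| = 0.9999 (-0.0 dB), φ = 0.6°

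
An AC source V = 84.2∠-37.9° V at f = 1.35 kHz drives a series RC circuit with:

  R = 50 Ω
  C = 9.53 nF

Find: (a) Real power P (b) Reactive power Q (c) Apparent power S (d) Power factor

Step 1 — Angular frequency: ω = 2π·f = 2π·1350 = 8482 rad/s.
Step 2 — Component impedances:
  R: Z = R = 50 Ω
  C: Z = 1/(jωC) = -j/(ω·C) = 0 - j1.237e+04 Ω
Step 3 — Series combination: Z_total = R + C = 50 - j1.237e+04 Ω = 1.237e+04∠-89.8° Ω.
Step 4 — Source phasor: V = 84.2∠-37.9° V = 66.44 - j51.72 V.
Step 5 — Current: I = V / Z = 0.004203 + j0.005354 A = 0.006806∠51.9° A.
Step 6 — Complex power: S = V·I* = 0.002316 - j0.5731 VA.
Step 7 — Real power: P = Re(S) = 0.002316 W.
Step 8 — Reactive power: Q = Im(S) = -0.5731 VAR.
Step 9 — Apparent power: |S| = 0.5731 VA.
Step 10 — Power factor: PF = P/|S| = 0.004042 (leading).

(a) P = 0.002316 W  (b) Q = -0.5731 VAR  (c) S = 0.5731 VA  (d) PF = 0.004042 (leading)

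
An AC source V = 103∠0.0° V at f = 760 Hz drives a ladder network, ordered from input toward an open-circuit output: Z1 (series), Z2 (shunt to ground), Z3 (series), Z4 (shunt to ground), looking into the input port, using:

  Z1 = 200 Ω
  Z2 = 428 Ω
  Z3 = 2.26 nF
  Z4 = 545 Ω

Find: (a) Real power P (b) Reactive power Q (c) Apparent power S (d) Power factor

Step 1 — Angular frequency: ω = 2π·f = 2π·760 = 4775 rad/s.
Step 2 — Component impedances:
  Z1: Z = R = 200 Ω
  Z2: Z = R = 428 Ω
  Z3: Z = 1/(jωC) = -j/(ω·C) = 0 - j9.266e+04 Ω
  Z4: Z = R = 545 Ω
Step 3 — Ladder network (open output): work backward from the far end, alternating series and parallel combinations. Z_in = 628 - j1.977 Ω = 628∠-0.2° Ω.
Step 4 — Source phasor: V = 103∠0.0° V = 103 V.
Step 5 — Current: I = V / Z = 0.164 + j0.0005163 A = 0.164∠0.2° A.
Step 6 — Complex power: S = V·I* = 16.89 - j0.05318 VA.
Step 7 — Real power: P = Re(S) = 16.89 W.
Step 8 — Reactive power: Q = Im(S) = -0.05318 VAR.
Step 9 — Apparent power: |S| = 16.89 VA.
Step 10 — Power factor: PF = P/|S| = 1 (leading).

(a) P = 16.89 W  (b) Q = -0.05318 VAR  (c) S = 16.89 VA  (d) PF = 1 (leading)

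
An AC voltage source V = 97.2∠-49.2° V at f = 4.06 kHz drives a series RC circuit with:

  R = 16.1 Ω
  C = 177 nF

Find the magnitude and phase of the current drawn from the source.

Step 1 — Angular frequency: ω = 2π·f = 2π·4060 = 2.551e+04 rad/s.
Step 2 — Component impedances:
  R: Z = R = 16.1 Ω
  C: Z = 1/(jωC) = -j/(ω·C) = 0 - j221.5 Ω
Step 3 — Series combination: Z_total = R + C = 16.1 - j221.5 Ω = 222.1∠-85.8° Ω.
Step 4 — Source phasor: V = 97.2∠-49.2° V = 63.51 - j73.58 V.
Step 5 — Ohm's law: I = V / Z_total = (63.51 - j73.58) / (16.1 - j221.5) = 0.3512 + j0.2612 A.
Step 6 — Convert to polar: |I| = 0.4377 A, ∠I = 36.6°.

I = 0.4377∠36.6° A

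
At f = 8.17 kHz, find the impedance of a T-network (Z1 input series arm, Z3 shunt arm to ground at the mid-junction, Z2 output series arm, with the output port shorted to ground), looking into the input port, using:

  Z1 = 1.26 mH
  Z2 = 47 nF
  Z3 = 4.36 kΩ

Step 1 — Angular frequency: ω = 2π·f = 2π·8170 = 5.133e+04 rad/s.
Step 2 — Component impedances:
  Z1: Z = jωL = j·5.133e+04·0.00126 = 0 + j64.68 Ω
  Z2: Z = 1/(jωC) = -j/(ω·C) = 0 - j414.5 Ω
  Z3: Z = R = 4360 Ω
Step 3 — With the output port shorted to ground, the output series arm Z2 runs from the junction to ground; the shunt arm Z3 also runs from the junction to ground. They appear in parallel: Z3 || Z2 = 39.05 - j410.8 Ω.
Step 4 — Series with input arm Z1: Z_in = Z1 + (Z3 || Z2) = 39.05 - j346.1 Ω = 348.3∠-83.6° Ω.

Z = 39.05 - j346.1 Ω = 348.3∠-83.6° Ω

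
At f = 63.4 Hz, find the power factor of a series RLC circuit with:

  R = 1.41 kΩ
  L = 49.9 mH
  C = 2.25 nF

Step 1 — Angular frequency: ω = 2π·f = 2π·63.4 = 398.4 rad/s.
Step 2 — Component impedances:
  R: Z = R = 1410 Ω
  L: Z = jωL = j·398.4·0.0499 = 0 + j19.88 Ω
  C: Z = 1/(jωC) = -j/(ω·C) = 0 - j1.116e+06 Ω
Step 3 — Series combination: Z_total = R + L + C = 1410 - j1.116e+06 Ω = 1.116e+06∠-89.9° Ω.
Step 4 — Power factor: PF = cos(φ) = Re(Z)/|Z| = 1410/1.1157e+06 = 0.001264.
Step 5 — Type: Im(Z) = -1.116e+06 ⇒ leading (phase φ = -89.9°).

PF = 0.001264 (leading, φ = -89.9°)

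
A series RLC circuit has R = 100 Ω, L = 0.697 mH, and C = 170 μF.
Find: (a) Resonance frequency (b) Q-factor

Step 1 — Resonance condition Im(Z)=0 gives ω₀ = 1/√(LC).
Step 2 — ω₀ = 1/√(0.000697·0.00017) = 2905 rad/s.
Step 3 — f₀ = ω₀/(2π) = 462.4 Hz.
Step 4 — Series Q: Q = ω₀L/R = 2905·0.000697/100 = 0.02025.

(a) f₀ = 462.4 Hz  (b) Q = 0.02025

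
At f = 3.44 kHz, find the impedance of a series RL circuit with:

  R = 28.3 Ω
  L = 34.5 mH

Step 1 — Angular frequency: ω = 2π·f = 2π·3440 = 2.161e+04 rad/s.
Step 2 — Component impedances:
  R: Z = R = 28.3 Ω
  L: Z = jωL = j·2.161e+04·0.0345 = 0 + j745.7 Ω
Step 3 — Series combination: Z_total = R + L = 28.3 + j745.7 Ω = 746.2∠87.8° Ω.

Z = 28.3 + j745.7 Ω = 746.2∠87.8° Ω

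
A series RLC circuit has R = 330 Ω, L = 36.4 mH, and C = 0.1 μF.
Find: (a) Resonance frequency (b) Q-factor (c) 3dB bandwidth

Step 1 — Resonance condition Im(Z)=0 gives ω₀ = 1/√(LC).
Step 2 — ω₀ = 1/√(0.0364·1e-07) = 1.657e+04 rad/s.
Step 3 — f₀ = ω₀/(2π) = 2638 Hz.
Step 4 — Series Q: Q = ω₀L/R = 1.657e+04·0.0364/330 = 1.828.
Step 5 — 3dB bandwidth: Δω = ω₀/Q = 9066 rad/s; BW = Δω/(2π) = 1443 Hz.

(a) f₀ = 2638 Hz  (b) Q = 1.828  (c) BW = 1443 Hz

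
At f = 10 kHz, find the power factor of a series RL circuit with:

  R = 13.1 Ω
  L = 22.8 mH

Step 1 — Angular frequency: ω = 2π·f = 2π·1e+04 = 6.283e+04 rad/s.
Step 2 — Component impedances:
  R: Z = R = 13.1 Ω
  L: Z = jωL = j·6.283e+04·0.0228 = 0 + j1433 Ω
Step 3 — Series combination: Z_total = R + L = 13.1 + j1433 Ω = 1433∠89.5° Ω.
Step 4 — Power factor: PF = cos(φ) = Re(Z)/|Z| = 13.1/1432.6 = 0.009144.
Step 5 — Type: Im(Z) = 1433 ⇒ lagging (phase φ = 89.5°).

PF = 0.009144 (lagging, φ = 89.5°)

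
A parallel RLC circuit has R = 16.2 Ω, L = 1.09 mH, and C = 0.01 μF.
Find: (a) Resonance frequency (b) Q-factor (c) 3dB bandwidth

Step 1 — Resonance: ω₀ = 1/√(LC) = 1/√(0.00109·1e-08) = 3.029e+05 rad/s.
Step 2 — f₀ = ω₀/(2π) = 4.821e+04 Hz.
Step 3 — Parallel Q: Q = R/(ω₀L) = 16.2/(3.029e+05·0.00109) = 0.04907.
Step 4 — Bandwidth: Δω = ω₀/Q = 6.173e+06 rad/s; BW = Δω/(2π) = 9.824e+05 Hz.

(a) f₀ = 4.821e+04 Hz  (b) Q = 0.04907  (c) BW = 9.824e+05 Hz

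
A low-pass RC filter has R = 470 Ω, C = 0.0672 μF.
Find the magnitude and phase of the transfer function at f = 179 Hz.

Step 1 — Angular frequency: ω = 2π·179 = 1125 rad/s.
Step 2 — Transfer function: H(jω) = 1/(1 + jωRC).
Step 3 — Denominator: 1 + jωRC = 1 + j·1125·470·6.72e-08 = 1 + j0.03552.
Step 4 — H = 0.9987 - j0.03548.
Step 5 — Magnitude: |H| = 0.9994 (-0.0 dB); phase: φ = -2.0°.

|H| = 0.9994 (-0.0 dB), φ = -2.0°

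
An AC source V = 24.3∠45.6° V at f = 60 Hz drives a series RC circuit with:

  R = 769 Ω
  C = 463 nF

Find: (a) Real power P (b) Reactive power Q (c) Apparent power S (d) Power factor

Step 1 — Angular frequency: ω = 2π·f = 2π·60 = 377 rad/s.
Step 2 — Component impedances:
  R: Z = R = 769 Ω
  C: Z = 1/(jωC) = -j/(ω·C) = 0 - j5729 Ω
Step 3 — Series combination: Z_total = R + C = 769 - j5729 Ω = 5780∠-82.4° Ω.
Step 4 — Source phasor: V = 24.3∠45.6° V = 17 + j17.36 V.
Step 5 — Current: I = V / Z = -0.002586 + j0.003315 A = 0.004204∠128.0° A.
Step 6 — Complex power: S = V·I* = 0.01359 - j0.1012 VA.
Step 7 — Real power: P = Re(S) = 0.01359 W.
Step 8 — Reactive power: Q = Im(S) = -0.1012 VAR.
Step 9 — Apparent power: |S| = 0.1022 VA.
Step 10 — Power factor: PF = P/|S| = 0.133 (leading).

(a) P = 0.01359 W  (b) Q = -0.1012 VAR  (c) S = 0.1022 VA  (d) PF = 0.133 (leading)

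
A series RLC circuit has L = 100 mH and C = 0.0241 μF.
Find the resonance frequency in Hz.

Step 1 — Resonance condition Im(Z)=0 gives ω₀ = 1/√(LC).
Step 2 — ω₀ = 1/√(0.1·2.41e-08) = 2.037e+04 rad/s.
Step 3 — f₀ = ω₀/(2π) = 3242 Hz.

f₀ = 3242 Hz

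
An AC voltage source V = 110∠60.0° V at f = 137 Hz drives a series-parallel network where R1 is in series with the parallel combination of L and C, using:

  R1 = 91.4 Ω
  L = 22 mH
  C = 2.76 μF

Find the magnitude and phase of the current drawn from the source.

Step 1 — Angular frequency: ω = 2π·f = 2π·137 = 860.8 rad/s.
Step 2 — Component impedances:
  R1: Z = R = 91.4 Ω
  L: Z = jωL = j·860.8·0.022 = 0 + j18.94 Ω
  C: Z = 1/(jωC) = -j/(ω·C) = 0 - j420.9 Ω
Step 3 — Parallel branch: L || C = 1/(1/L + 1/C) = 0 + j19.83 Ω.
Step 4 — Series with R1: Z_total = R1 + (L || C) = 91.4 + j19.83 Ω = 93.53∠12.2° Ω.
Step 5 — Source phasor: V = 110∠60.0° V = 55 + j95.26 V.
Step 6 — Ohm's law: I = V / Z_total = (55 + j95.26) / (91.4 + j19.83) = 0.7907 + j0.8707 A.
Step 7 — Convert to polar: |I| = 1.176 A, ∠I = 47.8°.

I = 1.176∠47.8° A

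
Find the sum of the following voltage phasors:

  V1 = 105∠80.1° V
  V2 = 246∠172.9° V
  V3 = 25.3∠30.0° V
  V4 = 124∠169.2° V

Step 1 — Convert each phasor to rectangular form:
  V1 = 105·(cos(80.1°) + j·sin(80.1°)) = 18.05 + j103.4 V
  V2 = 246·(cos(172.9°) + j·sin(172.9°)) = -244.1 + j30.41 V
  V3 = 25.3·(cos(30.0°) + j·sin(30.0°)) = 21.91 + j12.65 V
  V4 = 124·(cos(169.2°) + j·sin(169.2°)) = -121.8 + j23.24 V
Step 2 — Sum components: V_total = -326 + j169.7 V.
Step 3 — Convert to polar: |V_total| = 367.5 V, ∠V_total = 152.5°.

V_total = 367.5∠152.5° V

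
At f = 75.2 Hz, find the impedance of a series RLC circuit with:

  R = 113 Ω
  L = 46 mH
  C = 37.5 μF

Step 1 — Angular frequency: ω = 2π·f = 2π·75.2 = 472.5 rad/s.
Step 2 — Component impedances:
  R: Z = R = 113 Ω
  L: Z = jωL = j·472.5·0.046 = 0 + j21.73 Ω
  C: Z = 1/(jωC) = -j/(ω·C) = 0 - j56.44 Ω
Step 3 — Series combination: Z_total = R + L + C = 113 - j34.7 Ω = 118.2∠-17.1° Ω.

Z = 113 - j34.7 Ω = 118.2∠-17.1° Ω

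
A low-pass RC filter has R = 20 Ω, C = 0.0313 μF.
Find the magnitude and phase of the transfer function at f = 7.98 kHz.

Step 1 — Angular frequency: ω = 2π·7980 = 5.014e+04 rad/s.
Step 2 — Transfer function: H(jω) = 1/(1 + jωRC).
Step 3 — Denominator: 1 + jωRC = 1 + j·5.014e+04·20·3.13e-08 = 1 + j0.03139.
Step 4 — H = 0.999 - j0.03136.
Step 5 — Magnitude: |H| = 0.9995 (-0.0 dB); phase: φ = -1.8°.

|H| = 0.9995 (-0.0 dB), φ = -1.8°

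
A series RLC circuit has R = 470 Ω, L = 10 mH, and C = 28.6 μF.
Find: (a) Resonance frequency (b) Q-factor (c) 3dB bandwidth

Step 1 — Resonance: ω₀ = 1/√(LC) = 1/√(0.01·2.86e-05) = 1870 rad/s.
Step 2 — f₀ = ω₀/(2π) = 297.6 Hz.
Step 3 — Series Q: Q = ω₀L/R = 1870·0.01/470 = 0.03978.
Step 4 — Bandwidth: Δω = ω₀/Q = 4.7e+04 rad/s; BW = Δω/(2π) = 7480 Hz.

(a) f₀ = 297.6 Hz  (b) Q = 0.03978  (c) BW = 7480 Hz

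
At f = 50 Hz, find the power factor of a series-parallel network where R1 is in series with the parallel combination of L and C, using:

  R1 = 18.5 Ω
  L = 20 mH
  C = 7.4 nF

Step 1 — Angular frequency: ω = 2π·f = 2π·50 = 314.2 rad/s.
Step 2 — Component impedances:
  R1: Z = R = 18.5 Ω
  L: Z = jωL = j·314.2·0.02 = 0 + j6.283 Ω
  C: Z = 1/(jωC) = -j/(ω·C) = 0 - j4.301e+05 Ω
Step 3 — Parallel branch: L || C = 1/(1/L + 1/C) = 0 + j6.283 Ω.
Step 4 — Series with R1: Z_total = R1 + (L || C) = 18.5 + j6.283 Ω = 19.54∠18.8° Ω.
Step 5 — Power factor: PF = cos(φ) = Re(Z)/|Z| = 18.5/19.538 = 0.9469.
Step 6 — Type: Im(Z) = 6.283 ⇒ lagging (phase φ = 18.8°).

PF = 0.9469 (lagging, φ = 18.8°)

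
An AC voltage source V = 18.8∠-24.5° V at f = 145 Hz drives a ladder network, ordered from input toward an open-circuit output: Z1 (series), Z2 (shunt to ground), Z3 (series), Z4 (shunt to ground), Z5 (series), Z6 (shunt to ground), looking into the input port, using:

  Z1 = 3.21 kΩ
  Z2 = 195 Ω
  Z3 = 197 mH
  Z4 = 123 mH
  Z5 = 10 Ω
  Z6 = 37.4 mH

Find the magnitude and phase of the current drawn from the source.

Step 1 — Angular frequency: ω = 2π·f = 2π·145 = 911.1 rad/s.
Step 2 — Component impedances:
  Z1: Z = R = 3210 Ω
  Z2: Z = R = 195 Ω
  Z3: Z = jωL = j·911.1·0.197 = 0 + j179.5 Ω
  Z4: Z = jωL = j·911.1·0.123 = 0 + j112.1 Ω
  Z5: Z = R = 10 Ω
  Z6: Z = jωL = j·911.1·0.0374 = 0 + j34.07 Ω
Step 3 — Ladder network (open output): work backward from the far end, alternating series and parallel combinations. Z_in = 3313 + j94.63 Ω = 3314∠1.6° Ω.
Step 4 — Source phasor: V = 18.8∠-24.5° V = 17.11 - j7.796 V.
Step 5 — Ohm's law: I = V / Z_total = (17.11 - j7.796) / (3313 + j94.63) = 0.005093 - j0.002499 A.
Step 6 — Convert to polar: |I| = 0.005673 A, ∠I = -26.1°.

I = 0.005673∠-26.1° A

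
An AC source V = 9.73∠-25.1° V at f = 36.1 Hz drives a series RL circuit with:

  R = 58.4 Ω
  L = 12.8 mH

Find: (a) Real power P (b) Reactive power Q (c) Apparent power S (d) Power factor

Step 1 — Angular frequency: ω = 2π·f = 2π·36.1 = 226.8 rad/s.
Step 2 — Component impedances:
  R: Z = R = 58.4 Ω
  L: Z = jωL = j·226.8·0.0128 = 0 + j2.903 Ω
Step 3 — Series combination: Z_total = R + L = 58.4 + j2.903 Ω = 58.47∠2.8° Ω.
Step 4 — Source phasor: V = 9.73∠-25.1° V = 8.811 - j4.127 V.
Step 5 — Current: I = V / Z = 0.147 - j0.07798 A = 0.1664∠-27.9° A.
Step 6 — Complex power: S = V·I* = 1.617 + j0.08039 VA.
Step 7 — Real power: P = Re(S) = 1.617 W.
Step 8 — Reactive power: Q = Im(S) = 0.08039 VAR.
Step 9 — Apparent power: |S| = 1.619 VA.
Step 10 — Power factor: PF = P/|S| = 0.9988 (lagging).

(a) P = 1.617 W  (b) Q = 0.08039 VAR  (c) S = 1.619 VA  (d) PF = 0.9988 (lagging)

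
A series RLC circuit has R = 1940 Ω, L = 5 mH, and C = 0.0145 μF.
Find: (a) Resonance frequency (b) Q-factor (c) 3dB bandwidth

Step 1 — Resonance: ω₀ = 1/√(LC) = 1/√(0.005·1.45e-08) = 1.174e+05 rad/s.
Step 2 — f₀ = ω₀/(2π) = 1.869e+04 Hz.
Step 3 — Series Q: Q = ω₀L/R = 1.174e+05·0.005/1940 = 0.3027.
Step 4 — Bandwidth: Δω = ω₀/Q = 3.88e+05 rad/s; BW = Δω/(2π) = 6.175e+04 Hz.

(a) f₀ = 1.869e+04 Hz  (b) Q = 0.3027  (c) BW = 6.175e+04 Hz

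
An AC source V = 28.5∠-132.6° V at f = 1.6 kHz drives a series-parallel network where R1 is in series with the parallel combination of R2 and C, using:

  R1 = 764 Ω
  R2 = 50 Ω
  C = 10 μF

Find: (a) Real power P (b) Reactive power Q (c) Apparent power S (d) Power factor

Step 1 — Angular frequency: ω = 2π·f = 2π·1600 = 1.005e+04 rad/s.
Step 2 — Component impedances:
  R1: Z = R = 764 Ω
  R2: Z = R = 50 Ω
  C: Z = 1/(jωC) = -j/(ω·C) = 0 - j9.947 Ω
Step 3 — Parallel branch: R2 || C = 1/(1/R2 + 1/C) = 1.904 - j9.568 Ω.
Step 4 — Series with R1: Z_total = R1 + (R2 || C) = 765.9 - j9.568 Ω = 766∠-0.7° Ω.
Step 5 — Source phasor: V = 28.5∠-132.6° V = -19.29 - j20.98 V.
Step 6 — Current: I = V / Z = -0.02484 - j0.0277 A = 0.03721∠-131.9° A.
Step 7 — Complex power: S = V·I* = 1.06 - j0.01325 VA.
Step 8 — Real power: P = Re(S) = 1.06 W.
Step 9 — Reactive power: Q = Im(S) = -0.01325 VAR.
Step 10 — Apparent power: |S| = 1.06 VA.
Step 11 — Power factor: PF = P/|S| = 0.9999 (leading).

(a) P = 1.06 W  (b) Q = -0.01325 VAR  (c) S = 1.06 VA  (d) PF = 0.9999 (leading)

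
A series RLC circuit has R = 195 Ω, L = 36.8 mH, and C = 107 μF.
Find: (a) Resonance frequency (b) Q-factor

Step 1 — Resonance condition Im(Z)=0 gives ω₀ = 1/√(LC).
Step 2 — ω₀ = 1/√(0.0368·0.000107) = 503.9 rad/s.
Step 3 — f₀ = ω₀/(2π) = 80.21 Hz.
Step 4 — Series Q: Q = ω₀L/R = 503.9·0.0368/195 = 0.0951.

(a) f₀ = 80.21 Hz  (b) Q = 0.0951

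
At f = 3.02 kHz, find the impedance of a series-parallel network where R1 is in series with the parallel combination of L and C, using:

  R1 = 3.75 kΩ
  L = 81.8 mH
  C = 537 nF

Step 1 — Angular frequency: ω = 2π·f = 2π·3020 = 1.898e+04 rad/s.
Step 2 — Component impedances:
  R1: Z = R = 3750 Ω
  L: Z = jωL = j·1.898e+04·0.0818 = 0 + j1552 Ω
  C: Z = 1/(jωC) = -j/(ω·C) = 0 - j98.14 Ω
Step 3 — Parallel branch: L || C = 1/(1/L + 1/C) = 0 - j104.8 Ω.
Step 4 — Series with R1: Z_total = R1 + (L || C) = 3750 - j104.8 Ω = 3751∠-1.6° Ω.

Z = 3750 - j104.8 Ω = 3751∠-1.6° Ω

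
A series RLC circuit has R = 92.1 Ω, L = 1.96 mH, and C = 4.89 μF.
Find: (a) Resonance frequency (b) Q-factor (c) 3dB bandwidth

Step 1 — Resonance condition Im(Z)=0 gives ω₀ = 1/√(LC).
Step 2 — ω₀ = 1/√(0.00196·4.89e-06) = 1.021e+04 rad/s.
Step 3 — f₀ = ω₀/(2π) = 1626 Hz.
Step 4 — Series Q: Q = ω₀L/R = 1.021e+04·0.00196/92.1 = 0.2174.
Step 5 — 3dB bandwidth: Δω = ω₀/Q = 4.699e+04 rad/s; BW = Δω/(2π) = 7479 Hz.

(a) f₀ = 1626 Hz  (b) Q = 0.2174  (c) BW = 7479 Hz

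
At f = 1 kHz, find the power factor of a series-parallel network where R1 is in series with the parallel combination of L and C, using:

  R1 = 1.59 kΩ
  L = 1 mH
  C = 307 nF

Step 1 — Angular frequency: ω = 2π·f = 2π·1000 = 6283 rad/s.
Step 2 — Component impedances:
  R1: Z = R = 1590 Ω
  L: Z = jωL = j·6283·0.001 = 0 + j6.283 Ω
  C: Z = 1/(jωC) = -j/(ω·C) = 0 - j518.4 Ω
Step 3 — Parallel branch: L || C = 1/(1/L + 1/C) = 0 + j6.36 Ω.
Step 4 — Series with R1: Z_total = R1 + (L || C) = 1590 + j6.36 Ω = 1590∠0.2° Ω.
Step 5 — Power factor: PF = cos(φ) = Re(Z)/|Z| = 1590/1590 = 1.
Step 6 — Type: Im(Z) = 6.36 ⇒ lagging (phase φ = 0.2°).

PF = 1 (lagging, φ = 0.2°)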